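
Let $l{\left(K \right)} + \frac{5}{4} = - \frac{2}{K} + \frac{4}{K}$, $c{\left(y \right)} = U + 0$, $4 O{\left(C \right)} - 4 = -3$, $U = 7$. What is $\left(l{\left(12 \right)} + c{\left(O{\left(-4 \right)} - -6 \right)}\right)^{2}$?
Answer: $\frac{5041}{144} \approx 35.007$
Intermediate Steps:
$O{\left(C \right)} = \frac{1}{4}$ ($O{\left(C \right)} = 1 + \frac{1}{4} \left(-3\right) = 1 - \frac{3}{4} = \frac{1}{4}$)
$c{\left(y \right)} = 7$ ($c{\left(y \right)} = 7 + 0 = 7$)
$l{\left(K \right)} = - \frac{5}{4} + \frac{2}{K}$ ($l{\left(K \right)} = - \frac{5}{4} + \left(- \frac{2}{K} + \frac{4}{K}\right) = - \frac{5}{4} + \frac{2}{K}$)
$\left(l{\left(12 \right)} + c{\left(O{\left(-4 \right)} - -6 \right)}\right)^{2} = \left(\left(- \frac{5}{4} + \frac{2}{12}\right) + 7\right)^{2} = \left(\left(- \frac{5}{4} + 2 \cdot \frac{1}{12}\right) + 7\right)^{2} = \left(\left(- \frac{5}{4} + \frac{1}{6}\right) + 7\right)^{2} = \left(- \frac{13}{12} + 7\right)^{2} = \left(\frac{71}{12}\right)^{2} = \frac{5041}{144}$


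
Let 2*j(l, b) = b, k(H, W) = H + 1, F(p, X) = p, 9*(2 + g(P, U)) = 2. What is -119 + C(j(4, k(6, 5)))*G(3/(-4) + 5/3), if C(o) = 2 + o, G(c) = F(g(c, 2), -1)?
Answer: -1159/9 ≈ -128.78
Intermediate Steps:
g(P, U) = -16/9 (g(P, U) = -2 + (⅑)*2 = -2 + 2/9 = -16/9)
k(H, W) = 1 + H
j(l, b) = b/2
G(c) = -16/9
-119 + C(j(4, k(6, 5)))*G(3/(-4) + 5/3) = -119 + (2 + (1 + 6)/2)*(-16/9) = -119 + (2 + (½)*7)*(-16/9) = -119 + (2 + 7/2)*(-16/9) = -119 + (11/2)*(-16/9) = -119 - 88/9 = -1159/9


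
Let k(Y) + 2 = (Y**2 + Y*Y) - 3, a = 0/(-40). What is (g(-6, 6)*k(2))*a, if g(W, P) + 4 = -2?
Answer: 0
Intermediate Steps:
g(W, P) = -6 (g(W, P) = -4 - 2 = -6)
a = 0 (a = 0*(-1/40) = 0)
k(Y) = -5 + 2*Y**2 (k(Y) = -2 + ((Y**2 + Y*Y) - 3) = -2 + ((Y**2 + Y**2) - 3) = -2 + (2*Y**2 - 3) = -2 + (-3 + 2*Y**2) = -5 + 2*Y**2)
(g(-6, 6)*k(2))*a = -6*(-5 + 2*2**2)*0 = -6*(-5 + 2*4)*0 = -6*(-5 + 8)*0 = -6*3*0 = -18*0 = 0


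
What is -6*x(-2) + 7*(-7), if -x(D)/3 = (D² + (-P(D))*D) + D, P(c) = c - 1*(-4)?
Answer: 59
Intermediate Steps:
P(c) = 4 + c (P(c) = c + 4 = 4 + c)
x(D) = -3*D - 3*D² - 3*D*(-4 - D) (x(D) = -3*((D² + (-(4 + D))*D) + D) = -3*((D² + (-4 - D)*D) + D) = -3*((D² + D*(-4 - D)) + D) = -3*(D + D² + D*(-4 - D)) = -3*D - 3*D² - 3*D*(-4 - D))
-6*x(-2) + 7*(-7) = -54*(-2) + 7*(-7) = -6*(-18) - 49 = 108 - 49 = 59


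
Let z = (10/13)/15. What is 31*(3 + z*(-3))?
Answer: 1147/13 ≈ 88.231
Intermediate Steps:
z = 2/39 (z = (10*(1/13))*(1/15) = (10/13)*(1/15) = 2/39 ≈ 0.051282)
31*(3 + z*(-3)) = 31*(3 + (2/39)*(-3)) = 31*(3 - 2/13) = 31*(37/13) = 1147/13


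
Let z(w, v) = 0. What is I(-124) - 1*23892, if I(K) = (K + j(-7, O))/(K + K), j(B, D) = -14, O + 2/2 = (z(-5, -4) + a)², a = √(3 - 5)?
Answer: -2962539/124 ≈ -23891.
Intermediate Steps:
a = I*√2 (a = √(-2) = I*√2 ≈ 1.4142*I)
O = -3 (O = -1 + (0 + I*√2)² = -1 + (I*√2)² = -1 - 2 = -3)
I(K) = (-14 + K)/(2*K) (I(K) = (K - 14)/(K + K) = (-14 + K)/((2*K)) = (-14 + K)*(1/(2*K)) = (-14 + K)/(2*K))
I(-124) - 1*23892 = (½)*(-14 - 124)/(-124) - 1*23892 = (½)*(-1/124)*(-138) - 23892 = 69/124 - 23892 = -2962539/124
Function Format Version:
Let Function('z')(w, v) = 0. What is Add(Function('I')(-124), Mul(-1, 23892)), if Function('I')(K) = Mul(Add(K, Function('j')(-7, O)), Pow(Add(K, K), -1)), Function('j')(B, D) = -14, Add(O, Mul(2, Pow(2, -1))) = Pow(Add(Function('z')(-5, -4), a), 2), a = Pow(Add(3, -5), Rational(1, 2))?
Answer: Rational(-2962539, 124) ≈ -23891.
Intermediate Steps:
a = Mul(I, Pow(2, Rational(1, 2))) (a = Pow(-2, Rational(1, 2)) = Mul(I, Pow(2, Rational(1, 2))) ≈ Mul(1.4142, I))
O = -3 (O = Add(-1, Pow(Add(0, Mul(I, Pow(2, Rational(1, 2)))), 2)) = Add(-1, Pow(Mul(I, Pow(2, Rational(1, 2))), 2)) = Add(-1, -2) = -3)
Function('I')(K) = Mul(Rational(1, 2), Pow(K, -1), Add(-14, K)) (Function('I')(K) = Mul(Add(K, -14), Pow(Add(K, K), -1)) = Mul(Add(-14, K), Pow(Mul(2, K), -1)) = Mul(Add(-14, K), Mul(Rational(1, 2), Pow(K, -1))) = Mul(Rational(1, 2), Pow(K, -1), Add(-14, K)))
Add(Function('I')(-124), Mul(-1, 23892)) = Add(Mul(Rational(1, 2), Pow(-124, -1), Add(-14, -124)), Mul(-1, 23892)) = Add(Mul(Rational(1, 2), Rational(-1, 124), -138), -23892) = Add(Rational(69, 124), -23892) = Rational(-2962539, 124)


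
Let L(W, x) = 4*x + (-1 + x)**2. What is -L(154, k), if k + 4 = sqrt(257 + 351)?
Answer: -617 + 24*sqrt(38) ≈ -469.05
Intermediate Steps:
k = -4 + 4*sqrt(38) (k = -4 + sqrt(257 + 351) = -4 + sqrt(608) = -4 + 4*sqrt(38) ≈ 20.658)
L(W, x) = (-1 + x)**2 + 4*x
-L(154, k) = -((-1 + (-4 + 4*sqrt(38)))**2 + 4*(-4 + 4*sqrt(38))) = -((-5 + 4*sqrt(38))**2 + (-16 + 16*sqrt(38))) = -(-16 + (-5 + 4*sqrt(38))**2 + 16*sqrt(38)) = 16 - (-5 + 4*sqrt(38))**2 - 16*sqrt(38)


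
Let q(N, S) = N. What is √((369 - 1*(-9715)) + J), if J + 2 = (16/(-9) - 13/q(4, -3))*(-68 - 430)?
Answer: √453090/6 ≈ 112.19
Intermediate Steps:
J = 15011/6 (J = -2 + (16/(-9) - 13/4)*(-68 - 430) = -2 + (16*(-⅑) - 13*¼)*(-498) = -2 + (-16/9 - 13/4)*(-498) = -2 - 181/36*(-498) = -2 + 15023/6 = 15011/6 ≈ 2501.8)
√((369 - 1*(-9715)) + J) = √((369 - 1*(-9715)) + 15011/6) = √((369 + 9715) + 15011/6) = √(10084 + 15011/6) = √(75515/6) = √453090/6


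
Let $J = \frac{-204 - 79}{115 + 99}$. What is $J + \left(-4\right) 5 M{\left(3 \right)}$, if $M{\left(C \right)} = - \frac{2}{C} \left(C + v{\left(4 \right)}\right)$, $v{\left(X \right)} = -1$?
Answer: $\frac{16271}{642} \approx 25.344$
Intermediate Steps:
$M{\left(C \right)} = - \frac{2 \left(-1 + C\right)}{C}$ ($M{\left(C \right)} = - \frac{2}{C} \left(C - 1\right) = - \frac{2}{C} \left(-1 + C\right) = - \frac{2 \left(-1 + C\right)}{C}$)
$J = - \frac{283}{214} \approx -1.3224$
$J + \left(-4\right) 5 M{\left(3 \right)} = - \frac{283}{214} + \left(-4\right) 5 \left(-2 + \frac{2}{3}\right) = - \frac{283}{214} - 20 \left(-2 + 2 \cdot \frac{1}{3}\right) = - \frac{283}{214} - 20 \left(-2 + \frac{2}{3}\right) = - \frac{283}{214} - - \frac{80}{3} = - \frac{283}{214} + \frac{80}{3} = \frac{16271}{642}$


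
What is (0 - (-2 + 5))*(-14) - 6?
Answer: 36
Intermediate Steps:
(0 - (-2 + 5))*(-14) - 6 = (0 - 1*3)*(-14) - 6 = (0 - 3)*(-14) - 6 = -3*(-14) - 6 = 42 - 6 = 36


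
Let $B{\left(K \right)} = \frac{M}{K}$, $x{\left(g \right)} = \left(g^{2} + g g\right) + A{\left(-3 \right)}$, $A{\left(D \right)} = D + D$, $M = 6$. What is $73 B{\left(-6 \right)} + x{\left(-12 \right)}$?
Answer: $209$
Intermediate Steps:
$A{\left(D \right)} = 2 D$
$x{\left(g \right)} = -6 + 2 g^{2}$ ($x{\left(g \right)} = \left(g^{2} + g g\right) + 2 \left(-3\right) = \left(g^{2} + g^{2}\right) - 6 = 2 g^{2} - 6 = -6 + 2 g^{2}$)
$B{\left(K \right)} = \frac{6}{K}$
$73 B{\left(-6 \right)} + x{\left(-12 \right)} = 73 \frac{6}{-6} - \left(6 - 2 \left(-12\right)^{2}\right) = 73 \cdot 6 \left(- \frac{1}{6}\right) + \left(-6 + 2 \cdot 144\right) = 73 \left(-1\right) + \left(-6 + 288\right) = -73 + 282 = 209$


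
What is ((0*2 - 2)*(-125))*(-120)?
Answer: -30000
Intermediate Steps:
((0*2 - 2)*(-125))*(-120) = ((0 - 2)*(-125))*(-120) = -2*(-125)*(-120) = 250*(-120) = -30000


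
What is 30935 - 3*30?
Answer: 30845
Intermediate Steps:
30935 - 3*30 = 30935 - 1*90 = 30935 - 90 = 30845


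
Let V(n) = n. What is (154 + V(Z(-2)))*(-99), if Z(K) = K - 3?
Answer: -14751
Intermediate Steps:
Z(K) = -3 + K
(154 + V(Z(-2)))*(-99) = (154 + (-3 - 2))*(-99) = (154 - 5)*(-99) = 149*(-99) = -14751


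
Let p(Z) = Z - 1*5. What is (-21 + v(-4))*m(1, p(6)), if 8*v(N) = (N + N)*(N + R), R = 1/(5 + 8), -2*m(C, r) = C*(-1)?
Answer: -111/13 ≈ -8.5385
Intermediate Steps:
p(Z) = -5 + Z (p(Z) = Z - 5 = -5 + Z)
m(C, r) = C/2 (m(C, r) = -C*(-1)/2 = -(-1)*C/2 = C/2)
R = 1/13 ≈ 0.076923
v(N) = N*(1/13 + N)/4 (v(N) = ((N + N)*(N + 1/13))/8 = ((2*N)*(1/13 + N))/8 = (2*N*(1/13 + N))/8 = N*(1/13 + N)/4)
(-21 + v(-4))*m(1, p(6)) = (-21 + (1/52)*(-4)*(1 + 13*(-4)))*((½)*1) = (-21 + (1/52)*(-4)*(1 - 52))*(½) = (-21 + (1/52)*(-4)*(-51))*(½) = (-21 + 51/13)*(½) = -222/13*½ = -111/13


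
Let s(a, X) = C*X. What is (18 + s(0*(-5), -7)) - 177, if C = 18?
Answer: -285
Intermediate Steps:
s(a, X) = 18*X
(18 + s(0*(-5), -7)) - 177 = (18 + 18*(-7)) - 177 = (18 - 126) - 177 = -108 - 177 = -285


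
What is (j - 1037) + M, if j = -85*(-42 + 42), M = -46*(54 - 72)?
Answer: -209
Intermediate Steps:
M = 828 (M = -46*(-18) = 828)
j = 0 (j = -85*0 = 0)
(j - 1037) + M = (0 - 1037) + 828 = -1037 + 828 = -209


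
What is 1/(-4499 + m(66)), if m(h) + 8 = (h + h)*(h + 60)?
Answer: 1/12125 ≈ 8.2474e-5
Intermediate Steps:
m(h) = -8 + 2*h*(60 + h) (m(h) = -8 + (h + h)*(h + 60) = -8 + (2*h)*(60 + h) = -8 + 2*h*(60 + h))
1/(-4499 + m(66)) = 1/(-4499 + (-8 + 2*66² + 120*66)) = 1/(-4499 + (-8 + 2*4356 + 7920)) = 1/(-4499 + (-8 + 8712 + 7920)) = 1/(-4499 + 16624) = 1/12125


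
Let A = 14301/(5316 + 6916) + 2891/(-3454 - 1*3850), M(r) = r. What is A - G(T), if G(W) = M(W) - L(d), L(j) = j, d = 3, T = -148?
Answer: 77044395/507628 ≈ 151.77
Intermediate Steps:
G(W) = -3 + W (G(W) = W - 1*3 = W - 3 = -3 + W)
A = 392567/507628 (A = 14301/12232 + 2891/(-3454 - 3850) = 14301*(1/12232) + 2891/(-7304) = 14301/12232 + 2891*(-1/7304) = 14301/12232 - 2891/7304 = 392567/507628 ≈ 0.77334)
A - G(T) = 392567/507628 - (-3 - 148) = 392567/507628 - 1*(-151) = 392567/507628 + 151 = 77044395/507628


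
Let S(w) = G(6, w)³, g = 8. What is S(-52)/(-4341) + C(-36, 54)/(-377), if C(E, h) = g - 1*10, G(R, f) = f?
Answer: 53017898/1636557 ≈ 32.396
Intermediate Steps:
C(E, h) = -2 (C(E, h) = 8 - 1*10 = 8 - 10 = -2)
S(w) = w³
S(-52)/(-4341) + C(-36, 54)/(-377) = (-52)³/(-4341) - 2/(-377) = -140608*(-1/4341) - 2*(-1/377) = 140608/4341 + 2/377 = 53017898/1636557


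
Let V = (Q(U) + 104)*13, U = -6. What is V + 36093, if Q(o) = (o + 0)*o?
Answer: 37913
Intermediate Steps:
Q(o) = o**2 (Q(o) = o*o = o**2)
V = 1820 (V = ((-6)**2 + 104)*13 = (36 + 104)*13 = 140*13 = 1820)
V + 36093 = 1820 + 36093 = 37913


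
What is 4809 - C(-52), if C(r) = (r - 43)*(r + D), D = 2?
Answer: 59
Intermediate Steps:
C(r) = (-43 + r)*(2 + r) (C(r) = (r - 43)*(r + 2) = (-43 + r)*(2 + r))
4809 - C(-52) = 4809 - (-86 + (-52)² - 41*(-52)) = 4809 - (-86 + 2704 + 2132) = 4809 - 1*4750 = 4809 - 4750 = 59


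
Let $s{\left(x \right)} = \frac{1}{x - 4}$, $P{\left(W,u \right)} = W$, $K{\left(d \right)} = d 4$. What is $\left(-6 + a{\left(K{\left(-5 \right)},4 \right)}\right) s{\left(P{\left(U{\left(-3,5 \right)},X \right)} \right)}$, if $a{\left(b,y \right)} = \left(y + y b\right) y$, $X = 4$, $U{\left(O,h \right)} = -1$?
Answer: $62$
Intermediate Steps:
$K{\left(d \right)} = 4 d$
$s{\left(x \right)} = \frac{1}{-4 + x}$
$a{\left(b,y \right)} = y \left(y + b y\right)$ ($a{\left(b,y \right)} = \left(y + b y\right) y = y \left(y + b y\right)$)
$\left(-6 + a{\left(K{\left(-5 \right)},4 \right)}\right) s{\left(P{\left(U{\left(-3,5 \right)},X \right)} \right)} = \frac{-6 + 4^{2} \left(1 + 4 \left(-5\right)\right)}{-4 - 1} = \frac{-6 + 16 \left(1 - 20\right)}{-5} = \left(-6 + 16 \left(-19\right)\right) \left(- \frac{1}{5}\right) = \left(-6 - 304\right) \left(- \frac{1}{5}\right) = \left(-310\right) \left(- \frac{1}{5}\right) = 62$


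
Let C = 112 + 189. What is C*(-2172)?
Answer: -653772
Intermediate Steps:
C = 301
C*(-2172) = 301*(-2172) = -653772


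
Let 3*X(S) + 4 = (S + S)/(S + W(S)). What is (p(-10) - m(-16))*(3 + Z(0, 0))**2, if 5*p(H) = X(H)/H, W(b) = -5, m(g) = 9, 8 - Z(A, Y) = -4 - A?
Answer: -2021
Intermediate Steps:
Z(A, Y) = 12 + A (Z(A, Y) = 8 - (-4 - A) = 8 + (4 + A) = 12 + A)
X(S) = -4/3 + 2*S/(3*(-5 + S)) (X(S) = -4/3 + ((S + S)/(S - 5))/3 = -4/3 + ((2*S)/(-5 + S))/3 = -4/3 + (2*S/(-5 + S))/3 = -4/3 + 2*S/(3*(-5 + S)))
p(H) = 2*(10 - H)/(15*H*(-5 + H)) (p(H) = ((2*(10 - H)/(3*(-5 + H)))/H)/5 = (2*(10 - H)/(3*H*(-5 + H)))/5 = 2*(10 - H)/(15*H*(-5 + H)))
(p(-10) - m(-16))*(3 + Z(0, 0))**2 = ((2/15)*(10 - 1*(-10))/(-10*(-5 - 10)) - 1*9)*(3 + (12 + 0))**2 = ((2/15)*(-1/10)*(10 + 10)/(-15) - 9)*(3 + 12)**2 = ((2/15)*(-1/10)*(-1/15)*20 - 9)*15**2 = (4/225 - 9)*225 = -2021/225*225 = -2021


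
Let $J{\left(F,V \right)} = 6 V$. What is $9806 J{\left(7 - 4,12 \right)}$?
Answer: $706032$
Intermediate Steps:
$9806 J{\left(7 - 4,12 \right)} = 9806 \cdot 6 \cdot 12 = 9806 \cdot 72 = 706032$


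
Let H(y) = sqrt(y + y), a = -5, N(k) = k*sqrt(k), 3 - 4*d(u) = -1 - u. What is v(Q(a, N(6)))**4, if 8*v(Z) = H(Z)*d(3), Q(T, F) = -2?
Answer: 2401/65536 ≈ 0.036636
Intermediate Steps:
d(u) = 1 + u/4 (d(u) = 3/4 - (-1 - u)/4 = 3/4 + (1/4 + u/4) = 1 + u/4)
N(k) = k**(3/2)
H(y) = sqrt(2)*sqrt(y) (H(y) = sqrt(2*y) = sqrt(2)*sqrt(y))
v(Z) = 7*sqrt(2)*sqrt(Z)/32 (v(Z) = ((sqrt(2)*sqrt(Z))*(1 + (1/4)*3))/8 = ((sqrt(2)*sqrt(Z))*(1 + 3/4))/8 = ((sqrt(2)*sqrt(Z))*(7/4))/8 = (7*sqrt(2)*sqrt(Z)/4)/8 = 7*sqrt(2)*sqrt(Z)/32)
v(Q(a, N(6)))**4 = (7*sqrt(2)*sqrt(-2)/32)**4 = (7*sqrt(2)*(I*sqrt(2))/32)**4 = (7*I/16)**4 = 2401/65536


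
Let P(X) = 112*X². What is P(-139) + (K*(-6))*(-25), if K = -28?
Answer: 2159752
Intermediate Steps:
P(-139) + (K*(-6))*(-25) = 112*(-139)² - 28*(-6)*(-25) = 112*19321 + 168*(-25) = 2163952 - 4200 = 2159752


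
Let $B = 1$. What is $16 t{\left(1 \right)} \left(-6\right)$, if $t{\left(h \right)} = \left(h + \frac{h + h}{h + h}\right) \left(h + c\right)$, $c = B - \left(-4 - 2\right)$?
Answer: $-1536$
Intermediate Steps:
$c = 7$ ($c = 1 - \left(-4 - 2\right) = 1 - -6 = 1 + 6 = 7$)
$t{\left(h \right)} = \left(1 + h\right) \left(7 + h\right)$ ($t{\left(h \right)} = \left(h + \frac{h + h}{h + h}\right) \left(h + 7\right) = \left(h + \frac{2 h}{2 h}\right) \left(7 + h\right) = \left(h + 2 h \frac{1}{2 h}\right) \left(7 + h\right) = \left(h + 1\right) \left(7 + h\right) = \left(1 + h\right) \left(7 + h\right)$)
$16 t{\left(1 \right)} \left(-6\right) = 16 \left(7 + 1^{2} + 8 \cdot 1\right) \left(-6\right) = 16 \left(7 + 1 + 8\right) \left(-6\right) = 16 \cdot 16 \left(-6\right) = 256 \left(-6\right) = -1536$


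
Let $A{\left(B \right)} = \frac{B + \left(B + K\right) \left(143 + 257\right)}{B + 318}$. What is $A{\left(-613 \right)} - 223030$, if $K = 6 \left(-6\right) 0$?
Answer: $- \frac{65548037}{295} \approx -2.222 \cdot 10^{5}$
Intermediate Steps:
$K = 0$ ($K = \left(-36\right) 0 = 0$)
$A{\left(B \right)} = \frac{401 B}{318 + B}$ ($A{\left(B \right)} = \frac{B + \left(B + 0\right) \left(143 + 257\right)}{B + 318} = \frac{B + B 400}{318 + B} = \frac{B + 400 B}{318 + B} = \frac{401 B}{318 + B}$)
$A{\left(-613 \right)} - 223030 = 401 \left(-613\right) \frac{1}{318 - 613} - 223030 = 401 \left(-613\right) \frac{1}{-295} - 223030 = 401 \left(-613\right) \left(- \frac{1}{295}\right) - 223030 = \frac{245813}{295} - 223030 = - \frac{65548037}{295}$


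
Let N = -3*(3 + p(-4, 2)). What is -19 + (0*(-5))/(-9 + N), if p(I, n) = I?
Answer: -19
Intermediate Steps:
N = 3 (N = -3*(3 - 4) = -3*(-1) = 3)
-19 + (0*(-5))/(-9 + N) = -19 + (0*(-5))/(-9 + 3) = -19 + 0/(-6) = -19 + 0*(-⅙) = -19 + 0 = -19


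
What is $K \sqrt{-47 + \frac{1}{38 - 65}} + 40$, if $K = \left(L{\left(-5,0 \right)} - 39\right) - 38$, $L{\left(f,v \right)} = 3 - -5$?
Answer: $40 - \frac{23 i \sqrt{3810}}{3} \approx 40.0 - 473.23 i$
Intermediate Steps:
$L{\left(f,v \right)} = 8$ ($L{\left(f,v \right)} = 3 + 5 = 8$)
$K = -69$ ($K = \left(8 - 39\right) - 38 = -31 - 38 = -69$)
$K \sqrt{-47 + \frac{1}{38 - 65}} + 40 = - 69 \sqrt{-47 + \frac{1}{38 - 65}} + 40 = - 69 \sqrt{-47 + \frac{1}{-27}} + 40 = - 69 \sqrt{-47 - \frac{1}{27}} + 40 = - 69 \sqrt{- \frac{1270}{27}} + 40 = - 69 \frac{i \sqrt{3810}}{9} + 40 = - \frac{23 i \sqrt{3810}}{3} + 40 = 40 - \frac{23 i \sqrt{3810}}{3}$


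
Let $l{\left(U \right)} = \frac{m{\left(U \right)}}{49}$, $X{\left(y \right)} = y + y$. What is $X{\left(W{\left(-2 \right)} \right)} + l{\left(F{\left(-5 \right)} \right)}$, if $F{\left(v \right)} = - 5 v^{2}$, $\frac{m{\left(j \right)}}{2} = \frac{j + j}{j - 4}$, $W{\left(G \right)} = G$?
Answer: $- \frac{24784}{6321} \approx -3.9209$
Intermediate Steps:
$m{\left(j \right)} = \frac{4 j}{-4 + j}$ ($m{\left(j \right)} = 2 \frac{j + j}{j - 4} = 2 \frac{2 j}{-4 + j} = \frac{4 j}{-4 + j}$)
$X{\left(y \right)} = 2 y$
$l{\left(U \right)} = \frac{4 U}{49 \left(-4 + U\right)}$ ($l{\left(U \right)} = \frac{4 U \frac{1}{-4 + U}}{49} = \frac{4 U}{-4 + U} \frac{1}{49} = \frac{4 U}{49 \left(-4 + U\right)}$)
$X{\left(W{\left(-2 \right)} \right)} + l{\left(F{\left(-5 \right)} \right)} = 2 \left(-2\right) + \frac{4 \left(- 5 \left(-5\right)^{2}\right)}{49 \left(-4 - 5 \left(-5\right)^{2}\right)} = -4 + \frac{4 \left(\left(-5\right) 25\right)}{49 \left(-4 - 125\right)} = -4 + \frac{4}{49} \left(-125\right) \frac{1}{-4 - 125} = -4 + \frac{4}{49} \left(-125\right) \frac{1}{-129} = -4 + \frac{4}{49} \left(-125\right) \left(- \frac{1}{129}\right) = -4 + \frac{500}{6321} = - \frac{24784}{6321}$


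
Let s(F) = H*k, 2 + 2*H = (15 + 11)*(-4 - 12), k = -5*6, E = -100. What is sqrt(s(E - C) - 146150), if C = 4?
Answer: 2*I*sqrt(34970) ≈ 374.01*I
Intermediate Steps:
k = -30
H = -209 (H = -1 + ((15 + 11)*(-4 - 12))/2 = -1 + (26*(-16))/2 = -1 + (1/2)*(-416) = -1 - 208 = -209)
s(F) = 6270 (s(F) = -209*(-30) = 6270)
sqrt(s(E - C) - 146150) = sqrt(6270 - 146150) = sqrt(-139880) = 2*I*sqrt(34970)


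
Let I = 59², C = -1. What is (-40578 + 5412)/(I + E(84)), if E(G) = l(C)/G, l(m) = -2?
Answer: -1476972/146201 ≈ -10.102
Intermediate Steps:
E(G) = -2/G
I = 3481
(-40578 + 5412)/(I + E(84)) = (-40578 + 5412)/(3481 - 2/84) = -35166/(3481 - 2*1/84) = -35166/(3481 - 1/42) = -35166/146201/42 = -35166*42/146201 = -1476972/146201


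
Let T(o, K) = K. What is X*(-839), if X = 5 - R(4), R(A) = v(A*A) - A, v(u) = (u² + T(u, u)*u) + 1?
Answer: 422856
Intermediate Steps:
v(u) = 1 + 2*u² (v(u) = (u² + u*u) + 1 = (u² + u²) + 1 = 2*u² + 1 = 1 + 2*u²)
R(A) = 1 - A + 2*A⁴ (R(A) = (1 + 2*(A*A)²) - A = (1 + 2*(A²)²) - A = (1 + 2*A⁴) - A = 1 - A + 2*A⁴)
X = -504 (X = 5 - (1 - 1*4 + 2*4⁴) = 5 - (1 - 4 + 2*256) = 5 - (1 - 4 + 512) = 5 - 1*509 = 5 - 509 = -504)
X*(-839) = -504*(-839) = 422856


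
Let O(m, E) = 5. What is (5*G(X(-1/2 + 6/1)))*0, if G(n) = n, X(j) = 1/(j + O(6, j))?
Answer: 0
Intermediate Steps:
X(j) = 1/(5 + j) (X(j) = 1/(j + 5) = 1/(5 + j))
(5*G(X(-1/2 + 6/1)))*0 = (5/(5 + (-1/2 + 6/1)))*0 = (5/(5 + (-1*½ + 6*1)))*0 = (5/(5 + (-½ + 6)))*0 = (5/(5 + 11/2))*0 = (5/(21/2))*0 = (5*(2/21))*0 = (10/21)*0 = 0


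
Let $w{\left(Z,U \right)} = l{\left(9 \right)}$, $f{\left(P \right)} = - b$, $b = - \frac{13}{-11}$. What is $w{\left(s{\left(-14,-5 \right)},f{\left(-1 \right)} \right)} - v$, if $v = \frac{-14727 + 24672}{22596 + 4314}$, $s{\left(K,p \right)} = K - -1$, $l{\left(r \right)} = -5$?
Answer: $- \frac{247}{46} \approx -5.3696$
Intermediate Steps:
$b = \frac{13}{11}$ ($b = \left(-13\right) \left(- \frac{1}{11}\right) = \frac{13}{11} \approx 1.1818$)
$s{\left(K,p \right)} = 1 + K$ ($s{\left(K,p \right)} = K + 1 = 1 + K$)
$f{\left(P \right)} = - \frac{13}{11}$ ($f{\left(P \right)} = \left(-1\right) \frac{13}{11} = - \frac{13}{11}$)
$w{\left(Z,U \right)} = -5$
$v = \frac{17}{46}$ ($v = \frac{9945}{26910} = 9945 \cdot \frac{1}{26910} = \frac{17}{46} \approx 0.36957$)
$w{\left(s{\left(-14,-5 \right)},f{\left(-1 \right)} \right)} - v = -5 - \frac{17}{46} = - \frac{247}{46}$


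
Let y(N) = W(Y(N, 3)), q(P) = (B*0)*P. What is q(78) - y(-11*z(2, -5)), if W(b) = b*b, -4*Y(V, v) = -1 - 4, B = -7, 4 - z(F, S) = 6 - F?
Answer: -25/16 ≈ -1.5625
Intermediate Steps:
z(F, S) = -2 + F (z(F, S) = 4 - (6 - F) = 4 + (-6 + F) = -2 + F)
Y(V, v) = 5/4 (Y(V, v) = -(-1 - 4)/4 = -1/4*(-5) = 5/4)
q(P) = 0 (q(P) = (-7*0)*P = 0*P = 0)
W(b) = b**2
y(N) = 25/16 (y(N) = (5/4)**2 = 25/16)
q(78) - y(-11*z(2, -5)) = 0 - 1*25/16 = 0 - 25/16 = -25/16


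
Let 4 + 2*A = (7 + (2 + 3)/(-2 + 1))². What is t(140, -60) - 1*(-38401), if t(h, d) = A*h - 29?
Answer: 38372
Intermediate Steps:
A = 0 (A = -2 + (7 + (2 + 3)/(-2 + 1))²/2 = -2 + (7 + 5/(-1))²/2 = -2 + (7 + 5*(-1))²/2 = -2 + (7 - 5)²/2 = -2 + (½)*2² = -2 + (½)*4 = -2 + 2 = 0)
t(h, d) = -29 (t(h, d) = 0*h - 29 = 0 - 29 = -29)
t(140, -60) - 1*(-38401) = -29 - 1*(-38401) = -29 + 38401 = 38372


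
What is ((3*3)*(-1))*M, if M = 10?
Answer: -90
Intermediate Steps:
((3*3)*(-1))*M = ((3*3)*(-1))*10 = (9*(-1))*10 = -9*10 = -90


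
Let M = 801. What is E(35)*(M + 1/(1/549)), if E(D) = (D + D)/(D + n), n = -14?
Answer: 4500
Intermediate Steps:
E(D) = 2*D/(-14 + D) (E(D) = (D + D)/(D - 14) = (2*D)/(-14 + D) = 2*D/(-14 + D))
E(35)*(M + 1/(1/549)) = (2*35/(-14 + 35))*(801 + 1/(1/549)) = (2*35/21)*(801 + 1/(1/549)) = (2*35*(1/21))*(801 + 549) = (10/3)*1350 = 4500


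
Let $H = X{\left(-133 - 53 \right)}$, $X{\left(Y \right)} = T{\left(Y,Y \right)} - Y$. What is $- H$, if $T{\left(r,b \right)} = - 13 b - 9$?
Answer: $-2595$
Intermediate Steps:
$T{\left(r,b \right)} = -9 - 13 b$
$X{\left(Y \right)} = -9 - 14 Y$ ($X{\left(Y \right)} = \left(-9 - 13 Y\right) - Y = -9 - 14 Y$)
$H = 2595$ ($H = -9 - 14 \left(-133 - 53\right) = -9 - -2604 = -9 + 2604 = 2595$)
$- H = \left(-1\right) 2595 = -2595$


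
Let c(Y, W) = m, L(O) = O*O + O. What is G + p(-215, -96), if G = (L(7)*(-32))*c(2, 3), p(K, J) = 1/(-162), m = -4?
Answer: 1161215/162 ≈ 7168.0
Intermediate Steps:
L(O) = O + O² (L(O) = O² + O = O + O²)
c(Y, W) = -4
p(K, J) = -1/162
G = 7168 (G = ((7*(1 + 7))*(-32))*(-4) = ((7*8)*(-32))*(-4) = (56*(-32))*(-4) = -1792*(-4) = 7168)
G + p(-215, -96) = 7168 - 1/162 = 1161215/162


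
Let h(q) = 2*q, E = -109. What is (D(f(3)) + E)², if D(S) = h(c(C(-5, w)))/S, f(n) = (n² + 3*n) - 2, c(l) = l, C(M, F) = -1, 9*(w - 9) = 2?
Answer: 762129/64 ≈ 11908.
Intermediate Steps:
w = 83/9 (w = 9 + (⅑)*2 = 9 + 2/9 = 83/9 ≈ 9.2222)
f(n) = -2 + n² + 3*n
D(S) = -2/S (D(S) = (2*(-1))/S = -2/S)
(D(f(3)) + E)² = (-2/(-2 + 3² + 3*3) - 109)² = (-2/(-2 + 9 + 9) - 109)² = (-2/16 - 109)² = (-2*1/16 - 109)² = (-⅛ - 109)² = (-873/8)² = 762129/64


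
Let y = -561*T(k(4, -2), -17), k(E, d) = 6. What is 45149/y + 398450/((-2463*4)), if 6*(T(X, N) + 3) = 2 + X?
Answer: 36128599/4605810 ≈ 7.8441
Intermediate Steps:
T(X, N) = -8/3 + X/6 (T(X, N) = -3 + (2 + X)/6 = -3 + (⅓ + X/6) = -8/3 + X/6)
y = 935 (y = -561*(-8/3 + (⅙)*6) = -561*(-8/3 + 1) = -561*(-5/3) = 935)
45149/y + 398450/((-2463*4)) = 45149/935 + 398450/((-2463*4)) = 45149*(1/935) + 398450/(-9852) = 45149/935 + 398450*(-1/9852) = 45149/935 - 199225/4926 = 36128599/4605810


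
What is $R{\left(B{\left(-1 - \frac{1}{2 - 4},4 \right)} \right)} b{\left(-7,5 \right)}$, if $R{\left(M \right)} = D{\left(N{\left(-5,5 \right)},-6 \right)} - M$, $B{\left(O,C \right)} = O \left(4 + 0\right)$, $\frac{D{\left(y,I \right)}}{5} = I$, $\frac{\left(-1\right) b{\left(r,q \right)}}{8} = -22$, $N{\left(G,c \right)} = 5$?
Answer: $-4928$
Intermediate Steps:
$b{\left(r,q \right)} = 176$ ($b{\left(r,q \right)} = \left(-8\right) \left(-22\right) = 176$)
$D{\left(y,I \right)} = 5 I$
$B{\left(O,C \right)} = 4 O$ ($B{\left(O,C \right)} = O 4 = 4 O$)
$R{\left(M \right)} = -30 - M$ ($R{\left(M \right)} = 5 \left(-6\right) - M = -30 - M$)
$R{\left(B{\left(-1 - \frac{1}{2 - 4},4 \right)} \right)} b{\left(-7,5 \right)} = \left(-30 - 4 \left(-1 - \frac{1}{2 - 4}\right)\right) 176 = \left(-30 - 4 \left(-1 - \frac{1}{-2}\right)\right) 176 = \left(-30 - 4 \left(-1 - - \frac{1}{2}\right)\right) 176 = \left(-30 - 4 \left(-1 + \frac{1}{2}\right)\right) 176 = \left(-30 - 4 \left(- \frac{1}{2}\right)\right) 176 = \left(-30 - -2\right) 176 = \left(-30 + 2\right) 176 = \left(-28\right) 176 = -4928$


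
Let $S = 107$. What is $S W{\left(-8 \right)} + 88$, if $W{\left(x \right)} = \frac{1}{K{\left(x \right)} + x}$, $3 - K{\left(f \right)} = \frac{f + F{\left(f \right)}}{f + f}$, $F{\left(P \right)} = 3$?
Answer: $\frac{5768}{85} \approx 67.859$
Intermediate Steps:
$K{\left(f \right)} = 3 - \frac{3 + f}{2 f}$ ($K{\left(f \right)} = 3 - \frac{f + 3}{f + f} = 3 - \frac{3 + f}{2 f}$)
$W{\left(x \right)} = \frac{1}{x + \frac{-3 + 5 x}{2 x}}$ ($W{\left(x \right)} = \frac{1}{\frac{-3 + 5 x}{2 x} + x} = \frac{1}{x + \frac{-3 + 5 x}{2 x}}$)
$S W{\left(-8 \right)} + 88 = 107 \cdot 2 \left(-8\right) \frac{1}{-3 + 2 \left(-8\right)^{2} + 5 \left(-8\right)} + 88 = 107 \cdot 2 \left(-8\right) \frac{1}{-3 + 2 \cdot 64 - 40} + 88 = 107 \cdot 2 \left(-8\right) \frac{1}{-3 + 128 - 40} + 88 = 107 \cdot 2 \left(-8\right) \frac{1}{85} + 88 = 107 \left(- \frac{16}{85}\right) + 88 = - \frac{1712}{85} + 88 = \frac{5768}{85}$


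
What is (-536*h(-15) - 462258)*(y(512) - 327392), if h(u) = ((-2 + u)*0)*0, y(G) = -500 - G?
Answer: 151807376232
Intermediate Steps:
h(u) = 0 (h(u) = 0*0 = 0)
(-536*h(-15) - 462258)*(y(512) - 327392) = (-536*0 - 462258)*((-500 - 1*512) - 327392) = (0 - 462258)*((-500 - 512) - 327392) = -462258*(-1012 - 327392) = -462258*(-328404) = 151807376232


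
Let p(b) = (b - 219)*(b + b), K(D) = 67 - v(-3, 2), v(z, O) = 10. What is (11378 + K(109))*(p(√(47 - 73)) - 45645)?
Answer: -522545195 - 5008530*I*√26 ≈ -5.2255e+8 - 2.5539e+7*I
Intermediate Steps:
K(D) = 57 (K(D) = 67 - 1*10 = 67 - 10 = 57)
p(b) = 2*b*(-219 + b) (p(b) = (-219 + b)*(2*b) = 2*b*(-219 + b))
(11378 + K(109))*(p(√(47 - 73)) - 45645) = (11378 + 57)*(2*√(47 - 73)*(-219 + √(47 - 73)) - 45645) = 11435*(2*√(-26)*(-219 + √(-26)) - 45645) = 11435*(2*(I*√26)*(-219 + I*√26) - 45645) = 11435*(2*I*√26*(-219 + I*√26) - 45645) = 11435*(-45645 + 2*I*√26*(-219 + I*√26)) = -521950575 + 22870*I*√26*(-219 + I*√26)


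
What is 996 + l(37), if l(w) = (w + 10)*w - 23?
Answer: 2712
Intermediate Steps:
l(w) = -23 + w*(10 + w) (l(w) = (10 + w)*w - 23 = w*(10 + w) - 23 = -23 + w*(10 + w))
996 + l(37) = 996 + (-23 + 37² + 10*37) = 996 + (-23 + 1369 + 370) = 996 + 1716 = 2712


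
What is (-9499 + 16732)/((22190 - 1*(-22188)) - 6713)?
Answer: 2411/12555 ≈ 0.19203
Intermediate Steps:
(-9499 + 16732)/((22190 - 1*(-22188)) - 6713) = 7233/((22190 + 22188) - 6713) = 7233/(44378 - 6713) = 7233/37665 = 7233*(1/37665) = 2411/12555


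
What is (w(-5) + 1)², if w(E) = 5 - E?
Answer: 121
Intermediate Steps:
(w(-5) + 1)² = ((5 - 1*(-5)) + 1)² = ((5 + 5) + 1)² = (10 + 1)² = 11² = 121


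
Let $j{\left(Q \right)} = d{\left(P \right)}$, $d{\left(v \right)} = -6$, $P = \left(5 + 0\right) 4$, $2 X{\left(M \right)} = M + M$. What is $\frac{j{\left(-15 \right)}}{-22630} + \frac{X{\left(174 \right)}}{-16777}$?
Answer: $- \frac{1918479}{189831755} \approx -0.010106$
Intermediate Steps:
$X{\left(M \right)} = M$ ($X{\left(M \right)} = \frac{M + M}{2} = \frac{2 M}{2} = M$)
$P = 20$ ($P = 5 \cdot 4 = 20$)
$j{\left(Q \right)} = -6$
$\frac{j{\left(-15 \right)}}{-22630} + \frac{X{\left(174 \right)}}{-16777} = - \frac{6}{-22630} + \frac{174}{-16777} = \left(-6\right) \left(- \frac{1}{22630}\right) + 174 \left(- \frac{1}{16777}\right) = \frac{3}{11315} - \frac{174}{16777} = - \frac{1918479}{189831755}$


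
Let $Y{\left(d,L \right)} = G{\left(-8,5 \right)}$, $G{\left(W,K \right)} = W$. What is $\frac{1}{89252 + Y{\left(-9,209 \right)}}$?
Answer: $\frac{1}{89244} \approx 1.1205 \cdot 10^{-5}$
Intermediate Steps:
$Y{\left(d,L \right)} = -8$
$\frac{1}{89252 + Y{\left(-9,209 \right)}} = \frac{1}{89252 - 8} = \frac{1}{89244}$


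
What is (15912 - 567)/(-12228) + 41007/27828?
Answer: 1033513/4726122 ≈ 0.21868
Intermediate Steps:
(15912 - 567)/(-12228) + 41007/27828 = 15345*(-1/12228) + 41007*(1/27828) = -5115/4076 + 13669/9276 = 1033513/4726122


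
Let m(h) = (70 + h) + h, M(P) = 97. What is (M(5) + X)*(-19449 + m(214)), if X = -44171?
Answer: 835246374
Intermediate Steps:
m(h) = 70 + 2*h
(M(5) + X)*(-19449 + m(214)) = (97 - 44171)*(-19449 + (70 + 2*214)) = -44074*(-19449 + (70 + 428)) = -44074*(-19449 + 498) = -44074*(-18951) = 835246374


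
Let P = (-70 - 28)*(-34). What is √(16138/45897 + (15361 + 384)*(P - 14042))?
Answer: 2*I*√88805679628411191/45897 ≈ 12986.0*I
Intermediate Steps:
P = 3332 (P = -98*(-34) = 3332)
√(16138/45897 + (15361 + 384)*(P - 14042)) = √(16138/45897 + (15361 + 384)*(3332 - 14042)) = √(16138*(1/45897) + 15745*(-10710)) = √(16138/45897 - 168628950) = √(-7739562902012/45897) = 2*I*√88805679628411191/45897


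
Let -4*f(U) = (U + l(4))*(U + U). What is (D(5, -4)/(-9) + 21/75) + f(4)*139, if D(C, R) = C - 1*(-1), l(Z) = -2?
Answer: -41729/75 ≈ -556.39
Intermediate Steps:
D(C, R) = 1 + C (D(C, R) = C + 1 = 1 + C)
f(U) = -U*(-2 + U)/2 (f(U) = -(U - 2)*(U + U)/4 = -(-2 + U)*2*U/4 = -U*(-2 + U)/2)
(D(5, -4)/(-9) + 21/75) + f(4)*139 = ((1 + 5)/(-9) + 21/75) + ((1/2)*4*(2 - 1*4))*139 = (6*(-1/9) + 21*(1/75)) + ((1/2)*4*(2 - 4))*139 = (-2/3 + 7/25) + ((1/2)*4*(-2))*139 = -29/75 - 4*139 = -29/75 - 556 = -41729/75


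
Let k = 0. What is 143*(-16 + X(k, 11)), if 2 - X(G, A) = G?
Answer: -2002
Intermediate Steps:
X(G, A) = 2 - G
143*(-16 + X(k, 11)) = 143*(-16 + (2 - 1*0)) = 143*(-16 + (2 + 0)) = 143*(-16 + 2) = 143*(-14) = -2002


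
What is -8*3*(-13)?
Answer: 312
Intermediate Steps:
-8*3*(-13) = -24*(-13) = 312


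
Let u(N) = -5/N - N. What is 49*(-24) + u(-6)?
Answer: -7015/6 ≈ -1169.2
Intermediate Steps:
u(N) = -N - 5/N
49*(-24) + u(-6) = 49*(-24) + (-1*(-6) - 5/(-6)) = -1176 + (6 - 5*(-⅙)) = -1176 + (6 + ⅚) = -1176 + 41/6 = -7015/6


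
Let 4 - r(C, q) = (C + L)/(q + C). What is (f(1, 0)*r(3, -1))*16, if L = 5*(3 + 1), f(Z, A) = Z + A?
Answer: -120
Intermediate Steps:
f(Z, A) = A + Z
L = 20 (L = 5*4 = 20)
r(C, q) = 4 - (20 + C)/(C + q) (r(C, q) = 4 - (C + 20)/(q + C) = 4 - (20 + C)/(C + q))
(f(1, 0)*r(3, -1))*16 = ((0 + 1)*((-20 + 3*3 + 4*(-1))/(3 - 1)))*16 = (1*((-20 + 9 - 4)/2))*16 = (1*((½)*(-15)))*16 = (1*(-15/2))*16 = -15/2*16 = -120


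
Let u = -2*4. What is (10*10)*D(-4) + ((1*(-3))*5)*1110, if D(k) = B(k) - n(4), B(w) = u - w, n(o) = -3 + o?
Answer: -17150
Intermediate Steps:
u = -8
B(w) = -8 - w
D(k) = -9 - k (D(k) = (-8 - k) - (-3 + 4) = (-8 - k) - 1*1 = (-8 - k) - 1 = -9 - k)
(10*10)*D(-4) + ((1*(-3))*5)*1110 = (10*10)*(-9 - 1*(-4)) + ((1*(-3))*5)*1110 = 100*(-9 + 4) - 3*5*1110 = 100*(-5) - 15*1110 = -500 - 16650 = -17150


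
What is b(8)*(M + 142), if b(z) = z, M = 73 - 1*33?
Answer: 1456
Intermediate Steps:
M = 40 (M = 73 - 33 = 40)
b(8)*(M + 142) = 8*(40 + 142) = 8*182 = 1456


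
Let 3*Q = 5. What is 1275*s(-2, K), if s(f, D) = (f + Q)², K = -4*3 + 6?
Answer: 425/3 ≈ 141.67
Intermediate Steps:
Q = 5/3 (Q = (⅓)*5 = 5/3 ≈ 1.6667)
K = -6 (K = -12 + 6 = -6)
s(f, D) = (5/3 + f)² (s(f, D) = (f + 5/3)² = (5/3 + f)²)
1275*s(-2, K) = 1275*((5 + 3*(-2))²/9) = 1275*((5 - 6)²/9) = 1275*((⅑)*(-1)²) = 1275*((⅑)*1) = 1275*(⅑) = 425/3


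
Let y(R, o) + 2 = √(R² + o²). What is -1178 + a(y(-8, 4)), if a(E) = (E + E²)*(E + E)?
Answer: -1986 + 704*√5 ≈ -411.81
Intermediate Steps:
y(R, o) = -2 + √(R² + o²)
a(E) = 2*E*(E + E²) (a(E) = (E + E²)*(2*E) = 2*E*(E + E²))
-1178 + a(y(-8, 4)) = -1178 + 2*(-2 + √((-8)² + 4²))²*(1 + (-2 + √((-8)² + 4²))) = -1178 + 2*(-2 + √(64 + 16))²*(1 + (-2 + √(64 + 16))) = -1178 + 2*(-2 + √80)²*(1 + (-2 + √80)) = -1178 + 2*(-2 + 4*√5)²*(1 + (-2 + 4*√5)) = -1178 + 2*(-2 + 4*√5)²*(-1 + 4*√5)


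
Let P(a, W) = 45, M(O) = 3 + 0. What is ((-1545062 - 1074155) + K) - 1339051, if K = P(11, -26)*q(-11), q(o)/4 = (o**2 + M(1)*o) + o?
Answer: -3944408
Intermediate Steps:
M(O) = 3
q(o) = 4*o**2 + 16*o (q(o) = 4*((o**2 + 3*o) + o) = 4*(o**2 + 4*o) = 4*o**2 + 16*o)
K = 13860 (K = 45*(4*(-11)*(4 - 11)) = 45*(4*(-11)*(-7)) = 45*308 = 13860)
((-1545062 - 1074155) + K) - 1339051 = ((-1545062 - 1074155) + 13860) - 1339051 = (-2619217 + 13860) - 1339051 = -2605357 - 1339051 = -3944408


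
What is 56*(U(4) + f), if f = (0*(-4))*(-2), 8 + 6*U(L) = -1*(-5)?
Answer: -28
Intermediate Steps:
U(L) = -½ (U(L) = -4/3 + (-1*(-5))/6 = -4/3 + (⅙)*5 = -4/3 + ⅚ = -½)
f = 0 (f = 0*(-2) = 0)
56*(U(4) + f) = 56*(-½ + 0) = 56*(-½) = -28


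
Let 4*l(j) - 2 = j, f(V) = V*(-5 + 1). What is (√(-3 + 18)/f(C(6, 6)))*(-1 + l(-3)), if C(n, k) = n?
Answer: 5*√15/96 ≈ 0.20172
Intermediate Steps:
f(V) = -4*V (f(V) = V*(-4) = -4*V)
l(j) = ½ + j/4
(√(-3 + 18)/f(C(6, 6)))*(-1 + l(-3)) = (√(-3 + 18)/((-4*6)))*(-1 + (½ + (¼)*(-3))) = (√15/(-24))*(-1 + (½ - ¾)) = (√15*(-1/24))*(-1 - ¼) = -√15/24*(-5/4) = 5*√15/96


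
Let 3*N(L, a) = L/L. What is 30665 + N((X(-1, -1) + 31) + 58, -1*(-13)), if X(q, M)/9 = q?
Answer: 91996/3 ≈ 30665.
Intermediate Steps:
X(q, M) = 9*q
N(L, a) = ⅓ (N(L, a) = (L/L)/3 = (⅓)*1 = ⅓)
30665 + N((X(-1, -1) + 31) + 58, -1*(-13)) = 30665 + ⅓ = 91996/3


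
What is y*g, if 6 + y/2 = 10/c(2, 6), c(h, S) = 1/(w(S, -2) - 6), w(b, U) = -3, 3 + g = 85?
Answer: -15744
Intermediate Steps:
g = 82 (g = -3 + 85 = 82)
c(h, S) = -1/9 (c(h, S) = 1/(-3 - 6) = 1/(-9) = -1/9)
y = -192 (y = -12 + 2*(10/(-1/9)) = -12 + 2*(10*(-9)) = -12 + 2*(-90) = -12 - 180 = -192)
y*g = -192*82 = -15744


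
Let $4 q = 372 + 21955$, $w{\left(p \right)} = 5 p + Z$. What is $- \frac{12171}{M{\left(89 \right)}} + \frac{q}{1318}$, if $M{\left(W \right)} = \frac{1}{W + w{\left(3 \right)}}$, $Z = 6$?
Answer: $- \frac{7058183993}{5272} \approx -1.3388 \cdot 10^{6}$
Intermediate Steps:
$w{\left(p \right)} = 6 + 5 p$ ($w{\left(p \right)} = 5 p + 6 = 6 + 5 p$)
$M{\left(W \right)} = \frac{1}{21 + W}$ ($M{\left(W \right)} = \frac{1}{W + \left(6 + 5 \cdot 3\right)} = \frac{1}{W + \left(6 + 15\right)} = \frac{1}{W + 21} = \frac{1}{21 + W}$)
$q = \frac{22327}{4}$ ($q = \frac{372 + 21955}{4} = \frac{1}{4} \cdot 22327 = \frac{22327}{4} \approx 5581.8$)
$- \frac{12171}{M{\left(89 \right)}} + \frac{q}{1318} = - \frac{12171}{\frac{1}{21 + 89}} + \frac{22327}{4 \cdot 1318} = - \frac{12171}{\frac{1}{110}} + \frac{22327}{4} \cdot \frac{1}{1318} = - 12171 \frac{1}{\frac{1}{110}} + \frac{22327}{5272} = \left(-12171\right) 110 + \frac{22327}{5272} = -1338810 + \frac{22327}{5272} = - \frac{7058183993}{5272}$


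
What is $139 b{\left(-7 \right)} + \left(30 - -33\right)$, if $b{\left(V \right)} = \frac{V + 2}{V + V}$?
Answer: $\frac{1577}{14} \approx 112.64$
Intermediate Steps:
$b{\left(V \right)} = \frac{2 + V}{2 V}$
$139 b{\left(-7 \right)} + \left(30 - -33\right) = 139 \frac{2 - 7}{2 \left(-7\right)} + \left(30 - -33\right) = 139 \cdot \frac{1}{2} \left(- \frac{1}{7}\right) \left(-5\right) + \left(30 + 33\right) = 139 \cdot \frac{5}{14} + 63 = \frac{695}{14} + 63 = \frac{1577}{14}$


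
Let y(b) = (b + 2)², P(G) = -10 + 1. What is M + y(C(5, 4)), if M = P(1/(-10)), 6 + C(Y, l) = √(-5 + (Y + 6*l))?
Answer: 31 - 16*√6 ≈ -8.1918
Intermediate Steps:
P(G) = -9
C(Y, l) = -6 + √(-5 + Y + 6*l) (C(Y, l) = -6 + √(-5 + (Y + 6*l)) = -6 + √(-5 + Y + 6*l))
y(b) = (2 + b)²
M = -9
M + y(C(5, 4)) = -9 + (2 + (-6 + √(-5 + 5 + 6*4)))² = -9 + (2 + (-6 + √(-5 + 5 + 24)))² = -9 + (2 + (-6 + √24))² = -9 + (2 + (-6 + 2*√6))² = -9 + (-4 + 2*√6)²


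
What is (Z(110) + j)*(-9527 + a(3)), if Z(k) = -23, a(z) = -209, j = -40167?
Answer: 391289840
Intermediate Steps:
(Z(110) + j)*(-9527 + a(3)) = (-23 - 40167)*(-9527 - 209) = -40190*(-9736) = 391289840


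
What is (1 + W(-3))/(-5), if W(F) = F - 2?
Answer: ⅘ ≈ 0.80000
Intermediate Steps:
W(F) = -2 + F
(1 + W(-3))/(-5) = (1 + (-2 - 3))/(-5) = (1 - 5)*(-⅕) = -4*(-⅕) = ⅘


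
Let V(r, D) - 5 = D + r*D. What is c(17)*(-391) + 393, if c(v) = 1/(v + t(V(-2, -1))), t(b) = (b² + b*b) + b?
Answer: 36944/95 ≈ 388.88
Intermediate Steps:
V(r, D) = 5 + D + D*r (V(r, D) = 5 + (D + r*D) = 5 + (D + D*r) = 5 + D + D*r)
t(b) = b + 2*b² (t(b) = (b² + b²) + b = 2*b² + b = b + 2*b²)
c(v) = 1/(78 + v) (c(v) = 1/(v + (5 - 1 - 1*(-2))*(1 + 2*(5 - 1 - 1*(-2)))) = 1/(v + (5 - 1 + 2)*(1 + 2*(5 - 1 + 2))) = 1/(v + 6*(1 + 2*6)) = 1/(v + 6*(1 + 12)) = 1/(v + 6*13) = 1/(v + 78) = 1/(78 + v))
c(17)*(-391) + 393 = -391/(78 + 17) + 393 = -391/95 + 393 = 36944/95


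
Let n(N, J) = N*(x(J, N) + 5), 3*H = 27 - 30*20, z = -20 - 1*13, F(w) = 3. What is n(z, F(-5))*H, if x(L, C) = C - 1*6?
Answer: -214302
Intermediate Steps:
z = -33 (z = -20 - 13 = -33)
H = -191 (H = (27 - 30*20)/3 = (27 - 600)/3 = (⅓)*(-573) = -191)
x(L, C) = -6 + C (x(L, C) = C - 6 = -6 + C)
n(N, J) = N*(-1 + N) (n(N, J) = N*((-6 + N) + 5) = N*(-1 + N))
n(z, F(-5))*H = -33*(-1 - 33)*(-191) = -33*(-34)*(-191) = 1122*(-191) = -214302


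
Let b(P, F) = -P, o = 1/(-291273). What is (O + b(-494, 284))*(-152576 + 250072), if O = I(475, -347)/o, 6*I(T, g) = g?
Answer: 1642396410620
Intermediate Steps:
I(T, g) = g/6
o = -1/291273 ≈ -3.4332e-6
O = 33690577/2 (O = ((⅙)*(-347))/(-1/291273) = -347/6*(-291273) = 33690577/2 ≈ 1.6845e+7)
(O + b(-494, 284))*(-152576 + 250072) = (33690577/2 - 1*(-494))*(-152576 + 250072) = (33690577/2 + 494)*97496 = (33691565/2)*97496 = 1642396410620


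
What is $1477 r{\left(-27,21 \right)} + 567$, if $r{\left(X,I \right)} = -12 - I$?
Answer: $-48174$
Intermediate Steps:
$1477 r{\left(-27,21 \right)} + 567 = 1477 \left(-12 - 21\right) + 567 = 1477 \left(-33\right) + 567 = -48741 + 567 = -48174$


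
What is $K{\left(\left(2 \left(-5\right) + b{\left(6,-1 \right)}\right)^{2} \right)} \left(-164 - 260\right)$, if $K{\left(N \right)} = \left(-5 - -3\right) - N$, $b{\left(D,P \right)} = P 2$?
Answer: $61904$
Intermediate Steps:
$b{\left(D,P \right)} = 2 P$
$K{\left(N \right)} = -2 - N$ ($K{\left(N \right)} = \left(-5 + 3\right) - N = -2 - N$)
$K{\left(\left(2 \left(-5\right) + b{\left(6,-1 \right)}\right)^{2} \right)} \left(-164 - 260\right) = \left(-2 - \left(2 \left(-5\right) + 2 \left(-1\right)\right)^{2}\right) \left(-164 - 260\right) = \left(-2 - \left(-10 - 2\right)^{2}\right) \left(-164 - 260\right) = \left(-2 - \left(-12\right)^{2}\right) \left(-424\right) = \left(-2 - 144\right) \left(-424\right) = \left(-146\right) \left(-424\right) = 61904$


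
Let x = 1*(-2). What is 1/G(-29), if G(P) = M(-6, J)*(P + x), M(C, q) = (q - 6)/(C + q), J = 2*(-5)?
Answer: -1/31 ≈ -0.032258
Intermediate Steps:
J = -10
M(C, q) = (-6 + q)/(C + q)
x = -2
G(P) = -2 + P (G(P) = ((-6 - 10)/(-6 - 10))*(P - 2) = (-16/(-16))*(-2 + P) = (-1/16*(-16))*(-2 + P) = 1*(-2 + P) = -2 + P)
1/G(-29) = 1/(-2 - 29) = 1/(-31) = -1/31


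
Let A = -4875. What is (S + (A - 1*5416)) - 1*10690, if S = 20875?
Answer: -106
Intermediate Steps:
(S + (A - 1*5416)) - 1*10690 = (20875 + (-4875 - 1*5416)) - 1*10690 = (20875 + (-4875 - 5416)) - 10690 = (20875 - 10291) - 10690 = 10584 - 10690 = -106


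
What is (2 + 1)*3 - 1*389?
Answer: -380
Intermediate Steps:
(2 + 1)*3 - 1*389 = 3*3 - 389 = 9 - 389 = -380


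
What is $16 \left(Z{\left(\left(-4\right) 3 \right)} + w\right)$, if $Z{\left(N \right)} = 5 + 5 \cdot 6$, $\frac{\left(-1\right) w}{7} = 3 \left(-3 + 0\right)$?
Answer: $1568$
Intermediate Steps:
$w = 63$ ($w = - 7 \cdot 3 \left(-3 + 0\right) = - 7 \cdot 3 \left(-3\right) = \left(-7\right) \left(-9\right) = 63$)
$Z{\left(N \right)} = 35$ ($Z{\left(N \right)} = 5 + 30 = 35$)
$16 \left(Z{\left(\left(-4\right) 3 \right)} + w\right) = 16 \left(35 + 63\right) = 16 \cdot 98 = 1568$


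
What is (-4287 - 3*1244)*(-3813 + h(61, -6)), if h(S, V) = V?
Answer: 30624561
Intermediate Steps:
(-4287 - 3*1244)*(-3813 + h(61, -6)) = (-4287 - 3*1244)*(-3813 - 6) = (-4287 - 3732)*(-3819) = -8019*(-3819) = 30624561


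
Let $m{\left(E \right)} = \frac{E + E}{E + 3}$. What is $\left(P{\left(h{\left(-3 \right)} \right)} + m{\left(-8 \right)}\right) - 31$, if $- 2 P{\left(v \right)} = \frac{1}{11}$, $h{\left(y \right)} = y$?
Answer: $- \frac{3063}{110} \approx -27.845$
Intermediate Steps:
$P{\left(v \right)} = - \frac{1}{22}$ ($P{\left(v \right)} = - \frac{1}{2 \cdot 11} = \left(- \frac{1}{2}\right) \frac{1}{11} = - \frac{1}{22}$)
$m{\left(E \right)} = \frac{2 E}{3 + E}$
$\left(P{\left(h{\left(-3 \right)} \right)} + m{\left(-8 \right)}\right) - 31 = \left(- \frac{1}{22} + 2 \left(-8\right) \frac{1}{3 - 8}\right) - 31 = \left(- \frac{1}{22} + 2 \left(-8\right) \frac{1}{-5}\right) - 31 = \left(- \frac{1}{22} + 2 \left(-8\right) \left(- \frac{1}{5}\right)\right) - 31 = \left(- \frac{1}{22} + \frac{16}{5}\right) - 31 = \frac{347}{110} - 31 = - \frac{3063}{110}$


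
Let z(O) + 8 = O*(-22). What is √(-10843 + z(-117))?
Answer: I*√8277 ≈ 90.978*I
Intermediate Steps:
z(O) = -8 - 22*O (z(O) = -8 + O*(-22) = -8 - 22*O)
√(-10843 + z(-117)) = √(-10843 + (-8 - 22*(-117))) = √(-10843 + (-8 + 2574)) = √(-10843 + 2566) = √(-8277) = I*√8277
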